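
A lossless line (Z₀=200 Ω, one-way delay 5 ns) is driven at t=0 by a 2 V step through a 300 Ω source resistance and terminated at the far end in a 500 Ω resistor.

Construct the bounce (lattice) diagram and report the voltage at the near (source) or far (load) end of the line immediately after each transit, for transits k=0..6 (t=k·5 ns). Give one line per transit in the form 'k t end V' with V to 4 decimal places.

0 0 source 0.8000
1 5 load 1.1429
2 10 source 1.2114
3 15 load 1.2408
4 20 source 1.2467
5 25 load 1.2492
6 30 source 1.2497

Γ_L=0.428571, Γ_S=0.200000; launch V₁=2·200/500=0.800000
k=0 src: V=0.8000
k=1 load: inc=0.800000, refl=0.800000·0.428571=0.3429; V=0.000000+0.800000+0.342857=1.1429
k=2 src: inc=0.342857, refl=0.342857·0.200000=0.0686; V=0.800000+0.342857+0.068571=1.2114
k=3 load: inc=0.068571, refl=0.068571·0.428571=0.0294; V=1.142857+0.068571+0.029388=1.2408
k=4 src: inc=0.029388, refl=0.029388·0.200000=0.0059; V=1.211429+0.029388+0.005878=1.2467
k=5 load: inc=0.005878, refl=0.005878·0.428571=0.0025; V=1.240816+0.005878+0.002519=1.2492
k=6 src: inc=0.002519, refl=0.002519·0.200000=0.0005; V=1.246694+0.002519+0.000504=1.2497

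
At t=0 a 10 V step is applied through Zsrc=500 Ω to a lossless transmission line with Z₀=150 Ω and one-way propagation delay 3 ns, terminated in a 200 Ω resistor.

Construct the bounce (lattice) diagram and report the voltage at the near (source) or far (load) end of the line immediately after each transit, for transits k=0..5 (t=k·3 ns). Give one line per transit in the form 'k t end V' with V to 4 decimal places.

Γ_L=0.142857, Γ_S=0.538462; launch V₁=10·150/650=2.307692
k=0 src: V=2.3077
k=1 load: inc=2.307692, refl=2.307692·0.142857=0.3297; V=0.000000+2.307692+0.329670=2.6374
k=2 src: inc=0.329670, refl=0.329670·0.538462=0.1775; V=2.307692+0.329670+0.177515=2.8149
k=3 load: inc=0.177515, refl=0.177515·0.142857=0.0254; V=2.637363+0.177515+0.025359=2.8402
k=4 src: inc=0.025359, refl=0.025359·0.538462=0.0137; V=2.814877+0.025359+0.013655=2.8539
k=5 load: inc=0.013655, refl=0.013655·0.142857=0.0020; V=2.840237+0.013655+0.001951=2.8558

0 0 source 2.3077
1 3 load 2.6374
2 6 source 2.8149
3 9 load 2.8402
4 12 source 2.8539
5 15 load 2.8558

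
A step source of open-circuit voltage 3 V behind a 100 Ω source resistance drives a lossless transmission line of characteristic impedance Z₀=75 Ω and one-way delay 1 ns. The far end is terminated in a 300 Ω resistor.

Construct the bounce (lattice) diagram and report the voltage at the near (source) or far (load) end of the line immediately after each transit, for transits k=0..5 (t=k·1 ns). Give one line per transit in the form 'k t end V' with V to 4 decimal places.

0 0 source 1.2857
1 1 load 2.0571
2 2 source 2.1673
3 3 load 2.2335
4 4 source 2.2429
5 5 load 2.2486

Γ_L=0.600000, Γ_S=0.142857; launch V₁=3·75/175=1.285714
k=0 src: V=1.2857
k=1 load: inc=1.285714, refl=1.285714·0.600000=0.7714; V=0.000000+1.285714+0.771429=2.0571
k=2 src: inc=0.771429, refl=0.771429·0.142857=0.1102; V=1.285714+0.771429+0.110204=2.1673
k=3 load: inc=0.110204, refl=0.110204·0.600000=0.0661; V=2.057143+0.110204+0.066122=2.2335
k=4 src: inc=0.066122, refl=0.066122·0.142857=0.0094; V=2.167347+0.066122+0.009446=2.2429
k=5 load: inc=0.009446, refl=0.009446·0.600000=0.0057; V=2.233469+0.009446+0.005668=2.2486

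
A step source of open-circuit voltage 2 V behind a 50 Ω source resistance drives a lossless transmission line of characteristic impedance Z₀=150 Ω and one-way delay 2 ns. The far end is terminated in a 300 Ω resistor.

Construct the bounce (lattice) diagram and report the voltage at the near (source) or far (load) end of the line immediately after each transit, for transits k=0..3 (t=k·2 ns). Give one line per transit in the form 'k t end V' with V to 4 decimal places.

0 0 source 1.5000
1 2 load 2.0000
2 4 source 1.7500
3 6 load 1.6667

Γ_L=0.333333, Γ_S=-0.500000; launch V₁=2·150/200=1.500000
k=0 src: V=1.5000
k=1 load: inc=1.500000, refl=1.500000·0.333333=0.5000; V=0.000000+1.500000+0.500000=2.0000
k=2 src: inc=0.500000, refl=0.500000·-0.500000=-0.2500; V=1.500000+0.500000+-0.250000=1.7500
k=3 load: inc=-0.250000, refl=-0.250000·0.333333=-0.0833; V=2.000000+-0.250000+-0.083333=1.6667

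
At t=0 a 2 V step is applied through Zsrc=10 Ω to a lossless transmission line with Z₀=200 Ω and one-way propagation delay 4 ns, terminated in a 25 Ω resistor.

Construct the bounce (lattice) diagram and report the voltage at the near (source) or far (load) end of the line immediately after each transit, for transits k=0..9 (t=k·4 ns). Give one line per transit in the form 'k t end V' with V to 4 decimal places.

0 0 source 1.9048
1 4 load 0.4233
2 8 source 1.7637
3 12 load 0.7211
4 16 source 1.6644
5 20 load 0.9308
6 24 source 1.5945
7 28 load 1.0783
8 32 source 1.5453
9 36 load 1.1821

Γ_L=-0.777778, Γ_S=-0.904762; launch V₁=2·200/210=1.904762
k=0 src: V=1.9048
k=1 load: inc=1.904762, refl=1.904762·-0.777778=-1.4815; V=0.000000+1.904762+-1.481481=0.4233
k=2 src: inc=-1.481481, refl=-1.481481·-0.904762=1.3404; V=1.904762+-1.481481+1.340388=1.7637
k=3 load: inc=1.340388, refl=1.340388·-0.777778=-1.0425; V=0.423280+1.340388+-1.042524=0.7211
k=4 src: inc=-1.042524, refl=-1.042524·-0.904762=0.9432; V=1.763668+-1.042524+0.943236=1.6644
k=5 load: inc=0.943236, refl=0.943236·-0.777778=-0.7336; V=0.721144+0.943236+-0.733628=0.9308
k=6 src: inc=-0.733628, refl=-0.733628·-0.904762=0.6638; V=1.664380+-0.733628+0.663759=1.5945
k=7 load: inc=0.663759, refl=0.663759·-0.777778=-0.5163; V=0.930752+0.663759+-0.516257=1.0783
k=8 src: inc=-0.516257, refl=-0.516257·-0.904762=0.4671; V=1.594511+-0.516257+0.467089=1.5453
k=9 load: inc=0.467089, refl=0.467089·-0.777778=-0.3633; V=1.078254+0.467089+-0.363292=1.1821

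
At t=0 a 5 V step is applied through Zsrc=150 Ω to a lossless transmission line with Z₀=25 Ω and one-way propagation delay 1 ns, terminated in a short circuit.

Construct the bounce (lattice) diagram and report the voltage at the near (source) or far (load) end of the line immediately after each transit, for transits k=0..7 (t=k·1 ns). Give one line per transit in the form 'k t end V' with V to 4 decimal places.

0 0 source 0.7143
1 1 load 0.0000
2 2 source -0.5102
3 3 load 0.0000
4 4 source 0.3644
5 5 load 0.0000
6 6 source -0.2603
7 7 load 0.0000

Γ_L=-1.000000, Γ_S=0.714286; launch V₁=5·25/175=0.714286
k=0 src: V=0.7143
k=1 load: inc=0.714286, refl=0.714286·-1.000000=-0.7143; V=0.000000+0.714286+-0.714286=0.0000
k=2 src: inc=-0.714286, refl=-0.714286·0.714286=-0.5102; V=0.714286+-0.714286+-0.510204=-0.5102
k=3 load: inc=-0.510204, refl=-0.510204·-1.000000=0.5102; V=0.000000+-0.510204+0.510204=0.0000
k=4 src: inc=0.510204, refl=0.510204·0.714286=0.3644; V=-0.510204+0.510204+0.364431=0.3644
k=5 load: inc=0.364431, refl=0.364431·-1.000000=-0.3644; V=0.000000+0.364431+-0.364431=0.0000
k=6 src: inc=-0.364431, refl=-0.364431·0.714286=-0.2603; V=0.364431+-0.364431+-0.260308=-0.2603
k=7 load: inc=-0.260308, refl=-0.260308·-1.000000=0.2603; V=0.000000+-0.260308+0.260308=0.0000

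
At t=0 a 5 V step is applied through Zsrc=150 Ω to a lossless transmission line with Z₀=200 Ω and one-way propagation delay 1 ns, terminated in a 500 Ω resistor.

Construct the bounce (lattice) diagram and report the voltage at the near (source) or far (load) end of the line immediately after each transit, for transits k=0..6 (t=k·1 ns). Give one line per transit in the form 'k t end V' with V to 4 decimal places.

Γ_L=0.428571, Γ_S=-0.142857; launch V₁=5·200/350=2.857143
k=0 src: V=2.8571
k=1 load: inc=2.857143, refl=2.857143·0.428571=1.2245; V=0.000000+2.857143+1.224490=4.0816
k=2 src: inc=1.224490, refl=1.224490·-0.142857=-0.1749; V=2.857143+1.224490+-0.174927=3.9067
k=3 load: inc=-0.174927, refl=-0.174927·0.428571=-0.0750; V=4.081633+-0.174927+-0.074969=3.8317
k=4 src: inc=-0.074969, refl=-0.074969·-0.142857=0.0107; V=3.906706+-0.074969+0.010710=3.8424
k=5 load: inc=0.010710, refl=0.010710·0.428571=0.0046; V=3.831737+0.010710+0.004590=3.8470
k=6 src: inc=0.004590, refl=0.004590·-0.142857=-0.0007; V=3.842447+0.004590+-0.000656=3.8464

0 0 source 2.8571
1 1 load 4.0816
2 2 source 3.9067
3 3 load 3.8317
4 4 source 3.8424
5 5 load 3.8470
6 6 source 3.8464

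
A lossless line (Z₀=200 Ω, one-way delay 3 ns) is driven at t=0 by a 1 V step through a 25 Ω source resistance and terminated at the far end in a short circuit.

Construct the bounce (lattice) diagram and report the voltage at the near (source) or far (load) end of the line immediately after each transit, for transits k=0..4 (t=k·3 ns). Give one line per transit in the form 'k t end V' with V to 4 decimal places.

Γ_L=-1.000000, Γ_S=-0.777778; launch V₁=1·200/225=0.888889
k=0 src: V=0.8889
k=1 load: inc=0.888889, refl=0.888889·-1.000000=-0.8889; V=0.000000+0.888889+-0.888889=0.0000
k=2 src: inc=-0.888889, refl=-0.888889·-0.777778=0.6914; V=0.888889+-0.888889+0.691358=0.6914
k=3 load: inc=0.691358, refl=0.691358·-1.000000=-0.6914; V=0.000000+0.691358+-0.691358=0.0000
k=4 src: inc=-0.691358, refl=-0.691358·-0.777778=0.5377; V=0.691358+-0.691358+0.537723=0.5377

0 0 source 0.8889
1 3 load 0.0000
2 6 source 0.6914
3 9 load 0.0000
4 12 source 0.5377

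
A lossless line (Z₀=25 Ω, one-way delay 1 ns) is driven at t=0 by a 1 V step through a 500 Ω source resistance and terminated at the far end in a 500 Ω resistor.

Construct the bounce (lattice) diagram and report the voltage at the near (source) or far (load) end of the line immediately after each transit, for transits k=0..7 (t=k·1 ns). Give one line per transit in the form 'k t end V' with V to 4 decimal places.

0 0 source 0.0476
1 1 load 0.0907
2 2 source 0.1297
3 3 load 0.1650
4 4 source 0.1969
5 5 load 0.2257
6 6 source 0.2519
7 7 load 0.2755

Γ_L=0.904762, Γ_S=0.904762; launch V₁=1·25/525=0.047619
k=0 src: V=0.0476
k=1 load: inc=0.047619, refl=0.047619·0.904762=0.0431; V=0.000000+0.047619+0.043084=0.0907
k=2 src: inc=0.043084, refl=0.043084·0.904762=0.0390; V=0.047619+0.043084+0.038981=0.1297
k=3 load: inc=0.038981, refl=0.038981·0.904762=0.0353; V=0.090703+0.038981+0.035268=0.1650
k=4 src: inc=0.035268, refl=0.035268·0.904762=0.0319; V=0.129684+0.035268+0.031909=0.1969
k=5 load: inc=0.031909, refl=0.031909·0.904762=0.0289; V=0.164952+0.031909+0.028870=0.2257
k=6 src: inc=0.028870, refl=0.028870·0.904762=0.0261; V=0.196861+0.028870+0.026121=0.2519
k=7 load: inc=0.026121, refl=0.026121·0.904762=0.0236; V=0.225732+0.026121+0.023633=0.2755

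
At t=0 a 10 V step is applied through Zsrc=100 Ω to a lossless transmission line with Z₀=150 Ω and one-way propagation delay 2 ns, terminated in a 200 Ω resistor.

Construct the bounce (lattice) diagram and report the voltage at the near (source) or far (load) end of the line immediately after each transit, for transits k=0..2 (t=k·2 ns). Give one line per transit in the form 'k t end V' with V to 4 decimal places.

0 0 source 6.0000
1 2 load 6.8571
2 4 source 6.6857

Γ_L=0.142857, Γ_S=-0.200000; launch V₁=10·150/250=6.000000
k=0 src: V=6.0000
k=1 load: inc=6.000000, refl=6.000000·0.142857=0.8571; V=0.000000+6.000000+0.857143=6.8571
k=2 src: inc=0.857143, refl=0.857143·-0.200000=-0.1714; V=6.000000+0.857143+-0.171429=6.6857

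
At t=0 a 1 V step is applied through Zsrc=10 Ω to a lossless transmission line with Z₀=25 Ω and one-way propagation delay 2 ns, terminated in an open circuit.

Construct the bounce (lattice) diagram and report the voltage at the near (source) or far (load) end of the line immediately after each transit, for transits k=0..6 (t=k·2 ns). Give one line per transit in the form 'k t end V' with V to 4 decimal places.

0 0 source 0.7143
1 2 load 1.4286
2 4 source 1.1224
3 6 load 0.8163
4 8 source 0.9475
5 10 load 1.0787
6 12 source 1.0225

Γ_L=1.000000, Γ_S=-0.428571; launch V₁=1·25/35=0.714286
k=0 src: V=0.7143
k=1 load: inc=0.714286, refl=0.714286·1.000000=0.7143; V=0.000000+0.714286+0.714286=1.4286
k=2 src: inc=0.714286, refl=0.714286·-0.428571=-0.3061; V=0.714286+0.714286+-0.306122=1.1224
k=3 load: inc=-0.306122, refl=-0.306122·1.000000=-0.3061; V=1.428571+-0.306122+-0.306122=0.8163
k=4 src: inc=-0.306122, refl=-0.306122·-0.428571=0.1312; V=1.122449+-0.306122+0.131195=0.9475
k=5 load: inc=0.131195, refl=0.131195·1.000000=0.1312; V=0.816327+0.131195+0.131195=1.0787
k=6 src: inc=0.131195, refl=0.131195·-0.428571=-0.0562; V=0.947522+0.131195+-0.056227=1.0225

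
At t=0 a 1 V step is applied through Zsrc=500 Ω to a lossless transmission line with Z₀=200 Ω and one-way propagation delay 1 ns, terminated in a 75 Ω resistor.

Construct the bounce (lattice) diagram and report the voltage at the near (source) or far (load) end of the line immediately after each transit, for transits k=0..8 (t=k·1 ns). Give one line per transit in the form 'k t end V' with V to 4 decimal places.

Γ_L=-0.454545, Γ_S=0.428571; launch V₁=1·200/700=0.285714
k=0 src: V=0.2857
k=1 load: inc=0.285714, refl=0.285714·-0.454545=-0.1299; V=0.000000+0.285714+-0.129870=0.1558
k=2 src: inc=-0.129870, refl=-0.129870·0.428571=-0.0557; V=0.285714+-0.129870+-0.055659=0.1002
k=3 load: inc=-0.055659, refl=-0.055659·-0.454545=0.0253; V=0.155844+-0.055659+0.025299=0.1255
k=4 src: inc=0.025299, refl=0.025299·0.428571=0.0108; V=0.100186+0.025299+0.010843=0.1363
k=5 load: inc=0.010843, refl=0.010843·-0.454545=-0.0049; V=0.125485+0.010843+-0.004928=0.1314
k=6 src: inc=-0.004928, refl=-0.004928·0.428571=-0.0021; V=0.136327+-0.004928+-0.002112=0.1293
k=7 load: inc=-0.002112, refl=-0.002112·-0.454545=0.0010; V=0.131399+-0.002112+0.000960=0.1302
k=8 src: inc=0.000960, refl=0.000960·0.428571=0.0004; V=0.129287+0.000960+0.000411=0.1307

0 0 source 0.2857
1 1 load 0.1558
2 2 source 0.1002
3 3 load 0.1255
4 4 source 0.1363
5 5 load 0.1314
6 6 source 0.1293
7 7 load 0.1302
8 8 source 0.1307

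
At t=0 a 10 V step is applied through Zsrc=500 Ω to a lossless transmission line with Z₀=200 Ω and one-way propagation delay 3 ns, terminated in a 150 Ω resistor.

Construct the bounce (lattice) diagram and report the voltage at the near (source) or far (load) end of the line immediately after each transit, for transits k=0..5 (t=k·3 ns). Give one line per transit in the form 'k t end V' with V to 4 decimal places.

Γ_L=-0.142857, Γ_S=0.428571; launch V₁=10·200/700=2.857143
k=0 src: V=2.8571
k=1 load: inc=2.857143, refl=2.857143·-0.142857=-0.4082; V=0.000000+2.857143+-0.408163=2.4490
k=2 src: inc=-0.408163, refl=-0.408163·0.428571=-0.1749; V=2.857143+-0.408163+-0.174927=2.2741
k=3 load: inc=-0.174927, refl=-0.174927·-0.142857=0.0250; V=2.448980+-0.174927+0.024990=2.2990
k=4 src: inc=0.024990, refl=0.024990·0.428571=0.0107; V=2.274052+0.024990+0.010710=2.3098
k=5 load: inc=0.010710, refl=0.010710·-0.142857=-0.0015; V=2.299042+0.010710+-0.001530=2.3082

0 0 source 2.8571
1 3 load 2.4490
2 6 source 2.2741
3 9 load 2.2990
4 12 source 2.3098
5 15 load 2.3082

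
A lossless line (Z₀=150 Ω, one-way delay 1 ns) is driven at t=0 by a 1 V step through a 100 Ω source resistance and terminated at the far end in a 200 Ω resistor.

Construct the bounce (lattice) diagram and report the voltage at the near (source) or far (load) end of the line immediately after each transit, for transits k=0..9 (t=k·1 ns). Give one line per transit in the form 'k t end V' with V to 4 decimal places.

0 0 source 0.6000
1 1 load 0.6857
2 2 source 0.6686
3 3 load 0.6661
4 4 source 0.6666
5 5 load 0.6667
6 6 source 0.6667
7 7 load 0.6667
8 8 source 0.6667
9 9 load 0.6667

Γ_L=0.142857, Γ_S=-0.200000; launch V₁=1·150/250=0.600000
k=0 src: V=0.6000
k=1 load: inc=0.600000, refl=0.600000·0.142857=0.0857; V=0.000000+0.600000+0.085714=0.6857
k=2 src: inc=0.085714, refl=0.085714·-0.200000=-0.0171; V=0.600000+0.085714+-0.017143=0.6686
k=3 load: inc=-0.017143, refl=-0.017143·0.142857=-0.0024; V=0.685714+-0.017143+-0.002449=0.6661
k=4 src: inc=-0.002449, refl=-0.002449·-0.200000=0.0005; V=0.668571+-0.002449+0.000490=0.6666
k=5 load: inc=0.000490, refl=0.000490·0.142857=0.0001; V=0.666122+0.000490+0.000070=0.6667
k=6 src: inc=0.000070, refl=0.000070·-0.200000=-0.0000; V=0.666612+0.000070+-0.000014=0.6667
k=7 load: inc=-0.000014, refl=-0.000014·0.142857=-0.0000; V=0.666682+-0.000014+-0.000002=0.6667
k=8 src: inc=-0.000002, refl=-0.000002·-0.200000=0.0000; V=0.666668+-0.000002+0.000000=0.6667
k=9 load: inc=0.000000, refl=0.000000·0.142857=0.0000; V=0.666666+0.000000+0.000000=0.6667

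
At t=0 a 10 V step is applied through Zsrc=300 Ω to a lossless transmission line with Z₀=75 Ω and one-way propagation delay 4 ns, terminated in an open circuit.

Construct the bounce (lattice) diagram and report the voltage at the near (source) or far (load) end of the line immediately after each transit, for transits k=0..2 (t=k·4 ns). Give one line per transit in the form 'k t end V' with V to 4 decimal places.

0 0 source 2.0000
1 4 load 4.0000
2 8 source 5.2000

Γ_L=1.000000, Γ_S=0.600000; launch V₁=10·75/375=2.000000
k=0 src: V=2.0000
k=1 load: inc=2.000000, refl=2.000000·1.000000=2.0000; V=0.000000+2.000000+2.000000=4.0000
k=2 src: inc=2.000000, refl=2.000000·0.600000=1.2000; V=2.000000+2.000000+1.200000=5.2000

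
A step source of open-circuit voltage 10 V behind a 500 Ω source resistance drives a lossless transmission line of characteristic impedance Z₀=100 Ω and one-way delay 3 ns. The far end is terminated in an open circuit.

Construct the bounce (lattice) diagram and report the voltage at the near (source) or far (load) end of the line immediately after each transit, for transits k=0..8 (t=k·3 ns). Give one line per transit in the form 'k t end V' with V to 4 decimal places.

Γ_L=1.000000, Γ_S=0.666667; launch V₁=10·100/600=1.666667
k=0 src: V=1.6667
k=1 load: inc=1.666667, refl=1.666667·1.000000=1.6667; V=0.000000+1.666667+1.666667=3.3333
k=2 src: inc=1.666667, refl=1.666667·0.666667=1.1111; V=1.666667+1.666667+1.111111=4.4444
k=3 load: inc=1.111111, refl=1.111111·1.000000=1.1111; V=3.333333+1.111111+1.111111=5.5556
k=4 src: inc=1.111111, refl=1.111111·0.666667=0.7407; V=4.444444+1.111111+0.740741=6.2963
k=5 load: inc=0.740741, refl=0.740741·1.000000=0.7407; V=5.555556+0.740741+0.740741=7.0370
k=6 src: inc=0.740741, refl=0.740741·0.666667=0.4938; V=6.296296+0.740741+0.493827=7.5309
k=7 load: inc=0.493827, refl=0.493827·1.000000=0.4938; V=7.037037+0.493827+0.493827=8.0247
k=8 src: inc=0.493827, refl=0.493827·0.666667=0.3292; V=7.530864+0.493827+0.329218=8.3539

0 0 source 1.6667
1 3 load 3.3333
2 6 source 4.4444
3 9 load 5.5556
4 12 source 6.2963
5 15 load 7.0370
6 18 source 7.5309
7 21 load 8.0247
8 24 source 8.3539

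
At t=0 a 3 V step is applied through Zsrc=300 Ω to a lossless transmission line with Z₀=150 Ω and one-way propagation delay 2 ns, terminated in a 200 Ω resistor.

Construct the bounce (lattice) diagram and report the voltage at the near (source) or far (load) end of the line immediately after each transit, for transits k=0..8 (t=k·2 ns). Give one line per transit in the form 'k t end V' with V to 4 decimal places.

0 0 source 1.0000
1 2 load 1.1429
2 4 source 1.1905
3 6 load 1.1973
4 8 source 1.1995
5 10 load 1.1999
6 12 source 1.2000
7 14 load 1.2000
8 16 source 1.2000

Γ_L=0.142857, Γ_S=0.333333; launch V₁=3·150/450=1.000000
k=0 src: V=1.0000
k=1 load: inc=1.000000, refl=1.000000·0.142857=0.1429; V=0.000000+1.000000+0.142857=1.1429
k=2 src: inc=0.142857, refl=0.142857·0.333333=0.0476; V=1.000000+0.142857+0.047619=1.1905
k=3 load: inc=0.047619, refl=0.047619·0.142857=0.0068; V=1.142857+0.047619+0.006803=1.1973
k=4 src: inc=0.006803, refl=0.006803·0.333333=0.0023; V=1.190476+0.006803+0.002268=1.1995
k=5 load: inc=0.002268, refl=0.002268·0.142857=0.0003; V=1.197279+0.002268+0.000324=1.1999
k=6 src: inc=0.000324, refl=0.000324·0.333333=0.0001; V=1.199546+0.000324+0.000108=1.2000
k=7 load: inc=0.000108, refl=0.000108·0.142857=0.0000; V=1.199870+0.000108+0.000015=1.2000
k=8 src: inc=0.000015, refl=0.000015·0.333333=0.0000; V=1.199978+0.000015+0.000005=1.2000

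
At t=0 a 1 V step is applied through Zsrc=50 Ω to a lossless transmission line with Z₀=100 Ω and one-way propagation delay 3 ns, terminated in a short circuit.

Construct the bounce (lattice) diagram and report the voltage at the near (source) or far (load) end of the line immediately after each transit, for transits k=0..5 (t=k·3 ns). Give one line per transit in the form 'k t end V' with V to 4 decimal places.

0 0 source 0.6667
1 3 load 0.0000
2 6 source 0.2222
3 9 load 0.0000
4 12 source 0.0741
5 15 load 0.0000

Γ_L=-1.000000, Γ_S=-0.333333; launch V₁=1·100/150=0.666667
k=0 src: V=0.6667
k=1 load: inc=0.666667, refl=0.666667·-1.000000=-0.6667; V=0.000000+0.666667+-0.666667=0.0000
k=2 src: inc=-0.666667, refl=-0.666667·-0.333333=0.2222; V=0.666667+-0.666667+0.222222=0.2222
k=3 load: inc=0.222222, refl=0.222222·-1.000000=-0.2222; V=0.000000+0.222222+-0.222222=0.0000
k=4 src: inc=-0.222222, refl=-0.222222·-0.333333=0.0741; V=0.222222+-0.222222+0.074074=0.0741
k=5 load: inc=0.074074, refl=0.074074·-1.000000=-0.0741; V=0.000000+0.074074+-0.074074=0.0000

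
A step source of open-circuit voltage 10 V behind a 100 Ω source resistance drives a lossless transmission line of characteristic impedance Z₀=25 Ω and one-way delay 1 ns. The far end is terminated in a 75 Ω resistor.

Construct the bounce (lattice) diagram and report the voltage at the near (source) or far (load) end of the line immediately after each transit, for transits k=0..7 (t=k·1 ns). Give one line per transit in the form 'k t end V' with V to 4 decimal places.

0 0 source 2.0000
1 1 load 3.0000
2 2 source 3.6000
3 3 load 3.9000
4 4 source 4.0800
5 5 load 4.1700
6 6 source 4.2240
7 7 load 4.2510

Γ_L=0.500000, Γ_S=0.600000; launch V₁=10·25/125=2.000000
k=0 src: V=2.0000
k=1 load: inc=2.000000, refl=2.000000·0.500000=1.0000; V=0.000000+2.000000+1.000000=3.0000
k=2 src: inc=1.000000, refl=1.000000·0.600000=0.6000; V=2.000000+1.000000+0.600000=3.6000
k=3 load: inc=0.600000, refl=0.600000·0.500000=0.3000; V=3.000000+0.600000+0.300000=3.9000
k=4 src: inc=0.300000, refl=0.300000·0.600000=0.1800; V=3.600000+0.300000+0.180000=4.0800
k=5 load: inc=0.180000, refl=0.180000·0.500000=0.0900; V=3.900000+0.180000+0.090000=4.1700
k=6 src: inc=0.090000, refl=0.090000·0.600000=0.0540; V=4.080000+0.090000+0.054000=4.2240
k=7 load: inc=0.054000, refl=0.054000·0.500000=0.0270; V=4.170000+0.054000+0.027000=4.2510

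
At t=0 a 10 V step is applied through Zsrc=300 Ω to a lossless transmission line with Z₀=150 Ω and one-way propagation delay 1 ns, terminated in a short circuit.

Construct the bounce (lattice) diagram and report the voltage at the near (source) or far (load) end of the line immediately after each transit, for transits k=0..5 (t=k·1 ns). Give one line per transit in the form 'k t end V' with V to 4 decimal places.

Γ_L=-1.000000, Γ_S=0.333333; launch V₁=10·150/450=3.333333
k=0 src: V=3.3333
k=1 load: inc=3.333333, refl=3.333333·-1.000000=-3.3333; V=0.000000+3.333333+-3.333333=0.0000
k=2 src: inc=-3.333333, refl=-3.333333·0.333333=-1.1111; V=3.333333+-3.333333+-1.111111=-1.1111
k=3 load: inc=-1.111111, refl=-1.111111·-1.000000=1.1111; V=0.000000+-1.111111+1.111111=0.0000
k=4 src: inc=1.111111, refl=1.111111·0.333333=0.3704; V=-1.111111+1.111111+0.370370=0.3704
k=5 load: inc=0.370370, refl=0.370370·-1.000000=-0.3704; V=0.000000+0.370370+-0.370370=0.0000

0 0 source 3.3333
1 1 load 0.0000
2 2 source -1.1111
3 3 load 0.0000
4 4 source 0.3704
5 5 load 0.0000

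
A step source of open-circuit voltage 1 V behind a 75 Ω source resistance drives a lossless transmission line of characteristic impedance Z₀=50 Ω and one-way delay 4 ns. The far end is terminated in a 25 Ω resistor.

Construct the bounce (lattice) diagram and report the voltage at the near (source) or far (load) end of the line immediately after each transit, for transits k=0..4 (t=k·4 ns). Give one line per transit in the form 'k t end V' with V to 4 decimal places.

0 0 source 0.4000
1 4 load 0.2667
2 8 source 0.2400
3 12 load 0.2489
4 16 source 0.2507

Γ_L=-0.333333, Γ_S=0.200000; launch V₁=1·50/125=0.400000
k=0 src: V=0.4000
k=1 load: inc=0.400000, refl=0.400000·-0.333333=-0.1333; V=0.000000+0.400000+-0.133333=0.2667
k=2 src: inc=-0.133333, refl=-0.133333·0.200000=-0.0267; V=0.400000+-0.133333+-0.026667=0.2400
k=3 load: inc=-0.026667, refl=-0.026667·-0.333333=0.0089; V=0.266667+-0.026667+0.008889=0.2489
k=4 src: inc=0.008889, refl=0.008889·0.200000=0.0018; V=0.240000+0.008889+0.001778=0.2507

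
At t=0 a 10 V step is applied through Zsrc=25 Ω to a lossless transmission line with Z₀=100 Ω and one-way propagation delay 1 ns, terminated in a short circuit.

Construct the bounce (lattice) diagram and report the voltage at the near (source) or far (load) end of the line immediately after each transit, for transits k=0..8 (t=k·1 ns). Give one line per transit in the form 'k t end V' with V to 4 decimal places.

Γ_L=-1.000000, Γ_S=-0.600000; launch V₁=10·100/125=8.000000
k=0 src: V=8.0000
k=1 load: inc=8.000000, refl=8.000000·-1.000000=-8.0000; V=0.000000+8.000000+-8.000000=0.0000
k=2 src: inc=-8.000000, refl=-8.000000·-0.600000=4.8000; V=8.000000+-8.000000+4.800000=4.8000
k=3 load: inc=4.800000, refl=4.800000·-1.000000=-4.8000; V=0.000000+4.800000+-4.800000=0.0000
k=4 src: inc=-4.800000, refl=-4.800000·-0.600000=2.8800; V=4.800000+-4.800000+2.880000=2.8800
k=5 load: inc=2.880000, refl=2.880000·-1.000000=-2.8800; V=0.000000+2.880000+-2.880000=0.0000
k=6 src: inc=-2.880000, refl=-2.880000·-0.600000=1.7280; V=2.880000+-2.880000+1.728000=1.7280
k=7 load: inc=1.728000, refl=1.728000·-1.000000=-1.7280; V=0.000000+1.728000+-1.728000=0.0000
k=8 src: inc=-1.728000, refl=-1.728000·-0.600000=1.0368; V=1.728000+-1.728000+1.036800=1.0368

0 0 source 8.0000
1 1 load 0.0000
2 2 source 4.8000
3 3 load 0.0000
4 4 source 2.8800
5 5 load 0.0000
6 6 source 1.7280
7 7 load 0.0000
8 8 source 1.0368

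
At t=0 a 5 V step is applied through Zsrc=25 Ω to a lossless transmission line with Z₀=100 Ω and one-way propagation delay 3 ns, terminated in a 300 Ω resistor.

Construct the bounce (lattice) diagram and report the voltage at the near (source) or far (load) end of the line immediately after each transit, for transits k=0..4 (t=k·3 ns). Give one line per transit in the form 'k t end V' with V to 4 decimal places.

0 0 source 4.0000
1 3 load 6.0000
2 6 source 4.8000
3 9 load 4.2000
4 12 source 4.5600

Γ_L=0.500000, Γ_S=-0.600000; launch V₁=5·100/125=4.000000
k=0 src: V=4.0000
k=1 load: inc=4.000000, refl=4.000000·0.500000=2.0000; V=0.000000+4.000000+2.000000=6.0000
k=2 src: inc=2.000000, refl=2.000000·-0.600000=-1.2000; V=4.000000+2.000000+-1.200000=4.8000
k=3 load: inc=-1.200000, refl=-1.200000·0.500000=-0.6000; V=6.000000+-1.200000+-0.600000=4.2000
k=4 src: inc=-0.600000, refl=-0.600000·-0.600000=0.3600; V=4.800000+-0.600000+0.360000=4.5600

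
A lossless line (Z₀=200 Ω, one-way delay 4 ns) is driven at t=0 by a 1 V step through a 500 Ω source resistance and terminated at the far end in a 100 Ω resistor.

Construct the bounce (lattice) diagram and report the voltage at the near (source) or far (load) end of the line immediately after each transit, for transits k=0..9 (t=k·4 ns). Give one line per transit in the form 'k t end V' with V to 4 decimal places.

0 0 source 0.2857
1 4 load 0.1905
2 8 source 0.1497
3 12 load 0.1633
4 16 source 0.1691
5 20 load 0.1672
6 24 source 0.1663
7 28 load 0.1666
8 32 source 0.1667
9 36 load 0.1667

Γ_L=-0.333333, Γ_S=0.428571; launch V₁=1·200/700=0.285714
k=0 src: V=0.2857
k=1 load: inc=0.285714, refl=0.285714·-0.333333=-0.0952; V=0.000000+0.285714+-0.095238=0.1905
k=2 src: inc=-0.095238, refl=-0.095238·0.428571=-0.0408; V=0.285714+-0.095238+-0.040816=0.1497
k=3 load: inc=-0.040816, refl=-0.040816·-0.333333=0.0136; V=0.190476+-0.040816+0.013605=0.1633
k=4 src: inc=0.013605, refl=0.013605·0.428571=0.0058; V=0.149660+0.013605+0.005831=0.1691
k=5 load: inc=0.005831, refl=0.005831·-0.333333=-0.0019; V=0.163265+0.005831+-0.001944=0.1672
k=6 src: inc=-0.001944, refl=-0.001944·0.428571=-0.0008; V=0.169096+-0.001944+-0.000833=0.1663
k=7 load: inc=-0.000833, refl=-0.000833·-0.333333=0.0003; V=0.167153+-0.000833+0.000278=0.1666
k=8 src: inc=0.000278, refl=0.000278·0.428571=0.0001; V=0.166320+0.000278+0.000119=0.1667
k=9 load: inc=0.000119, refl=0.000119·-0.333333=-0.0000; V=0.166597+0.000119+-0.000040=0.1667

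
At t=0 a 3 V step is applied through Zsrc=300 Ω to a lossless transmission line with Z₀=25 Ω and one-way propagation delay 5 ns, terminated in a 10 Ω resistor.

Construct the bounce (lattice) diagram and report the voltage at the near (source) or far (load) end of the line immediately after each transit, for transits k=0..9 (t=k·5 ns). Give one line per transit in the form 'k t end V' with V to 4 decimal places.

0 0 source 0.2308
1 5 load 0.1319
2 10 source 0.0482
3 15 load 0.0840
4 20 source 0.1144
5 25 load 0.1014
6 30 source 0.0904
7 35 load 0.0951
8 40 source 0.0991
9 45 load 0.0974

Γ_L=-0.428571, Γ_S=0.846154; launch V₁=3·25/325=0.230769
k=0 src: V=0.2308
k=1 load: inc=0.230769, refl=0.230769·-0.428571=-0.0989; V=0.000000+0.230769+-0.098901=0.1319
k=2 src: inc=-0.098901, refl=-0.098901·0.846154=-0.0837; V=0.230769+-0.098901+-0.083686=0.0482
k=3 load: inc=-0.083686, refl=-0.083686·-0.428571=0.0359; V=0.131868+-0.083686+0.035865=0.0840
k=4 src: inc=0.035865, refl=0.035865·0.846154=0.0303; V=0.048183+0.035865+0.030348=0.1144
k=5 load: inc=0.030348, refl=0.030348·-0.428571=-0.0130; V=0.084048+0.030348+-0.013006=0.1014
k=6 src: inc=-0.013006, refl=-0.013006·0.846154=-0.0110; V=0.114395+-0.013006+-0.011005=0.0904
k=7 load: inc=-0.011005, refl=-0.011005·-0.428571=0.0047; V=0.101389+-0.011005+0.004716=0.0951
k=8 src: inc=0.004716, refl=0.004716·0.846154=0.0040; V=0.090384+0.004716+0.003991=0.0991
k=9 load: inc=0.003991, refl=0.003991·-0.428571=-0.0017; V=0.095101+0.003991+-0.001710=0.0974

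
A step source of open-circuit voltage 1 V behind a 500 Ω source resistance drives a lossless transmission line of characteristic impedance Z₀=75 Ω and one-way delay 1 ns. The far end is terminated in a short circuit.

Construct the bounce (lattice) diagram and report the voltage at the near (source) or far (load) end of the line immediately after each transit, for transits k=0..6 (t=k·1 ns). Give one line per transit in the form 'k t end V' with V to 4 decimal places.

0 0 source 0.1304
1 1 load 0.0000
2 2 source -0.0964
3 3 load 0.0000
4 4 source 0.0713
5 5 load 0.0000
6 6 source -0.0527

Γ_L=-1.000000, Γ_S=0.739130; launch V₁=1·75/575=0.130435
k=0 src: V=0.1304
k=1 load: inc=0.130435, refl=0.130435·-1.000000=-0.1304; V=0.000000+0.130435+-0.130435=0.0000
k=2 src: inc=-0.130435, refl=-0.130435·0.739130=-0.0964; V=0.130435+-0.130435+-0.096408=-0.0964
k=3 load: inc=-0.096408, refl=-0.096408·-1.000000=0.0964; V=0.000000+-0.096408+0.096408=0.0000
k=4 src: inc=0.096408, refl=0.096408·0.739130=0.0713; V=-0.096408+0.096408+0.071258=0.0713
k=5 load: inc=0.071258, refl=0.071258·-1.000000=-0.0713; V=0.000000+0.071258+-0.071258=0.0000
k=6 src: inc=-0.071258, refl=-0.071258·0.739130=-0.0527; V=0.071258+-0.071258+-0.052669=-0.0527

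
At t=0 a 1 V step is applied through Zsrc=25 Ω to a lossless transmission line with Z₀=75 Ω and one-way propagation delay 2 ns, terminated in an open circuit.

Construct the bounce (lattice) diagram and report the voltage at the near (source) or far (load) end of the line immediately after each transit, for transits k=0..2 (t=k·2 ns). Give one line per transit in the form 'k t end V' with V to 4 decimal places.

Γ_L=1.000000, Γ_S=-0.500000; launch V₁=1·75/100=0.750000
k=0 src: V=0.7500
k=1 load: inc=0.750000, refl=0.750000·1.000000=0.7500; V=0.000000+0.750000+0.750000=1.5000
k=2 src: inc=0.750000, refl=0.750000·-0.500000=-0.3750; V=0.750000+0.750000+-0.375000=1.1250

0 0 source 0.7500
1 2 load 1.5000
2 4 source 1.1250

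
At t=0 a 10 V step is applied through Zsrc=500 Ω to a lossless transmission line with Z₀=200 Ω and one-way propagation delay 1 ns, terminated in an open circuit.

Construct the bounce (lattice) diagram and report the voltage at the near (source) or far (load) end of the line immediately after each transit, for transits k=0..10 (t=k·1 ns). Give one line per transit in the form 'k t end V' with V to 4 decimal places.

Γ_L=1.000000, Γ_S=0.428571; launch V₁=10·200/700=2.857143
k=0 src: V=2.8571
k=1 load: inc=2.857143, refl=2.857143·1.000000=2.8571; V=0.000000+2.857143+2.857143=5.7143
k=2 src: inc=2.857143, refl=2.857143·0.428571=1.2245; V=2.857143+2.857143+1.224490=6.9388
k=3 load: inc=1.224490, refl=1.224490·1.000000=1.2245; V=5.714286+1.224490+1.224490=8.1633
k=4 src: inc=1.224490, refl=1.224490·0.428571=0.5248; V=6.938776+1.224490+0.524781=8.6880
k=5 load: inc=0.524781, refl=0.524781·1.000000=0.5248; V=8.163265+0.524781+0.524781=9.2128
k=6 src: inc=0.524781, refl=0.524781·0.428571=0.2249; V=8.688047+0.524781+0.224906=9.4377
k=7 load: inc=0.224906, refl=0.224906·1.000000=0.2249; V=9.212828+0.224906+0.224906=9.6626
k=8 src: inc=0.224906, refl=0.224906·0.428571=0.0964; V=9.437734+0.224906+0.096388=9.7590
k=9 load: inc=0.096388, refl=0.096388·1.000000=0.0964; V=9.662641+0.096388+0.096388=9.8554
k=10 src: inc=0.096388, refl=0.096388·0.428571=0.0413; V=9.759029+0.096388+0.041309=9.8967

0 0 source 2.8571
1 1 load 5.7143
2 2 source 6.9388
3 3 load 8.1633
4 4 source 8.6880
5 5 load 9.2128
6 6 source 9.4377
7 7 load 9.6626
8 8 source 9.7590
9 9 load 9.8554
10 10 source 9.8967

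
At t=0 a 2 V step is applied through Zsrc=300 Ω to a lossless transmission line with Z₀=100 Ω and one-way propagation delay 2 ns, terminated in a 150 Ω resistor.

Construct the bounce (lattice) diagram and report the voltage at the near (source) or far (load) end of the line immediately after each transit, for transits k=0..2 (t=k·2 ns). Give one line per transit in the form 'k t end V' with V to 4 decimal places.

0 0 source 0.5000
1 2 load 0.6000
2 4 source 0.6500

Γ_L=0.200000, Γ_S=0.500000; launch V₁=2·100/400=0.500000
k=0 src: V=0.5000
k=1 load: inc=0.500000, refl=0.500000·0.200000=0.1000; V=0.000000+0.500000+0.100000=0.6000
k=2 src: inc=0.100000, refl=0.100000·0.500000=0.0500; V=0.500000+0.100000+0.050000=0.6500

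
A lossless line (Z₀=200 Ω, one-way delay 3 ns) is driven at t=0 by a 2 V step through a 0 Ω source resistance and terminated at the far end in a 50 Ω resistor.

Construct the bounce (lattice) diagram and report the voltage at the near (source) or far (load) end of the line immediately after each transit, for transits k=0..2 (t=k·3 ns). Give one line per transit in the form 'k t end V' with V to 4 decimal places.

Γ_L=-0.600000, Γ_S=-1.000000; launch V₁=2·200/200=2.000000
k=0 src: V=2.0000
k=1 load: inc=2.000000, refl=2.000000·-0.600000=-1.2000; V=0.000000+2.000000+-1.200000=0.8000
k=2 src: inc=-1.200000, refl=-1.200000·-1.000000=1.2000; V=2.000000+-1.200000+1.200000=2.0000

0 0 source 2.0000
1 3 load 0.8000
2 6 source 2.0000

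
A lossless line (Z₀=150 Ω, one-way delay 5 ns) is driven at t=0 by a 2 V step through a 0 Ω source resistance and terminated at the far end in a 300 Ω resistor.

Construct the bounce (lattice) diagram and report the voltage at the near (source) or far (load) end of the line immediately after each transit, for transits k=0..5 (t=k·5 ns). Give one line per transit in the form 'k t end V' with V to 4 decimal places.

Γ_L=0.333333, Γ_S=-1.000000; launch V₁=2·150/150=2.000000
k=0 src: V=2.0000
k=1 load: inc=2.000000, refl=2.000000·0.333333=0.6667; V=0.000000+2.000000+0.666667=2.6667
k=2 src: inc=0.666667, refl=0.666667·-1.000000=-0.6667; V=2.000000+0.666667+-0.666667=2.0000
k=3 load: inc=-0.666667, refl=-0.666667·0.333333=-0.2222; V=2.666667+-0.666667+-0.222222=1.7778
k=4 src: inc=-0.222222, refl=-0.222222·-1.000000=0.2222; V=2.000000+-0.222222+0.222222=2.0000
k=5 load: inc=0.222222, refl=0.222222·0.333333=0.0741; V=1.777778+0.222222+0.074074=2.0741

0 0 source 2.0000
1 5 load 2.6667
2 10 source 2.0000
3 15 load 1.7778
4 20 source 2.0000
5 25 load 2.0741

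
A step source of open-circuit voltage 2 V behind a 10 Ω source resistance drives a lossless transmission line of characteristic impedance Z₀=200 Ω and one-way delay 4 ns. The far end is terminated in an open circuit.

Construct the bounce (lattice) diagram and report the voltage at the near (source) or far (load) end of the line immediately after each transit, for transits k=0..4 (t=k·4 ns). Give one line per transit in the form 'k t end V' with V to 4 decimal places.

Γ_L=1.000000, Γ_S=-0.904762; launch V₁=2·200/210=1.904762
k=0 src: V=1.9048
k=1 load: inc=1.904762, refl=1.904762·1.000000=1.9048; V=0.000000+1.904762+1.904762=3.8095
k=2 src: inc=1.904762, refl=1.904762·-0.904762=-1.7234; V=1.904762+1.904762+-1.723356=2.0862
k=3 load: inc=-1.723356, refl=-1.723356·1.000000=-1.7234; V=3.809524+-1.723356+-1.723356=0.3628
k=4 src: inc=-1.723356, refl=-1.723356·-0.904762=1.5592; V=2.086168+-1.723356+1.559227=1.9220

0 0 source 1.9048
1 4 load 3.8095
2 8 source 2.0862
3 12 load 0.3628
4 16 source 1.9220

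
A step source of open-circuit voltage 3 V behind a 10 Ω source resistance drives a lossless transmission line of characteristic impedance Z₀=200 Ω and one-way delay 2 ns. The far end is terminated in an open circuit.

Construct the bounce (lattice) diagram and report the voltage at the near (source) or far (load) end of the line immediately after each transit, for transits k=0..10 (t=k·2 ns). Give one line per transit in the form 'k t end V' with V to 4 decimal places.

0 0 source 2.8571
1 2 load 5.7143
2 4 source 3.1293
3 6 load 0.5442
4 8 source 2.8831
5 10 load 5.2219
6 12 source 3.1058
7 14 load 0.9897
8 16 source 2.9043
9 18 load 4.8188
10 20 source 3.0866

Γ_L=1.000000, Γ_S=-0.904762; launch V₁=3·200/210=2.857143
k=0 src: V=2.8571
k=1 load: inc=2.857143, refl=2.857143·1.000000=2.8571; V=0.000000+2.857143+2.857143=5.7143
k=2 src: inc=2.857143, refl=2.857143·-0.904762=-2.5850; V=2.857143+2.857143+-2.585034=3.1293
k=3 load: inc=-2.585034, refl=-2.585034·1.000000=-2.5850; V=5.714286+-2.585034+-2.585034=0.5442
k=4 src: inc=-2.585034, refl=-2.585034·-0.904762=2.3388; V=3.129252+-2.585034+2.338840=2.8831
k=5 load: inc=2.338840, refl=2.338840·1.000000=2.3388; V=0.544218+2.338840+2.338840=5.2219
k=6 src: inc=2.338840, refl=2.338840·-0.904762=-2.1161; V=2.883058+2.338840+-2.116094=3.1058
k=7 load: inc=-2.116094, refl=-2.116094·1.000000=-2.1161; V=5.221898+-2.116094+-2.116094=0.9897
k=8 src: inc=-2.116094, refl=-2.116094·-0.904762=1.9146; V=3.105805+-2.116094+1.914561=2.9043
k=9 load: inc=1.914561, refl=1.914561·1.000000=1.9146; V=0.989711+1.914561+1.914561=4.8188
k=10 src: inc=1.914561, refl=1.914561·-0.904762=-1.7322; V=2.904272+1.914561+-1.732222=3.0866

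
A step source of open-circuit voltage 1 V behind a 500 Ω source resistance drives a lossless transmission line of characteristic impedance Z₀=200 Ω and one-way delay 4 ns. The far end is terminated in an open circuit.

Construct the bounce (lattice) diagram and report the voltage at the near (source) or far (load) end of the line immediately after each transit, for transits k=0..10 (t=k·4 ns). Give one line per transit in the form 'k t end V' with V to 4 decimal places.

Γ_L=1.000000, Γ_S=0.428571; launch V₁=1·200/700=0.285714
k=0 src: V=0.2857
k=1 load: inc=0.285714, refl=0.285714·1.000000=0.2857; V=0.000000+0.285714+0.285714=0.5714
k=2 src: inc=0.285714, refl=0.285714·0.428571=0.1224; V=0.285714+0.285714+0.122449=0.6939
k=3 load: inc=0.122449, refl=0.122449·1.000000=0.1224; V=0.571429+0.122449+0.122449=0.8163
k=4 src: inc=0.122449, refl=0.122449·0.428571=0.0525; V=0.693878+0.122449+0.052478=0.8688
k=5 load: inc=0.052478, refl=0.052478·1.000000=0.0525; V=0.816327+0.052478+0.052478=0.9213
k=6 src: inc=0.052478, refl=0.052478·0.428571=0.0225; V=0.868805+0.052478+0.022491=0.9438
k=7 load: inc=0.022491, refl=0.022491·1.000000=0.0225; V=0.921283+0.022491+0.022491=0.9663
k=8 src: inc=0.022491, refl=0.022491·0.428571=0.0096; V=0.943773+0.022491+0.009639=0.9759
k=9 load: inc=0.009639, refl=0.009639·1.000000=0.0096; V=0.966264+0.009639+0.009639=0.9855
k=10 src: inc=0.009639, refl=0.009639·0.428571=0.0041; V=0.975903+0.009639+0.004131=0.9897

0 0 source 0.2857
1 4 load 0.5714
2 8 source 0.6939
3 12 load 0.8163
4 16 source 0.8688
5 20 load 0.9213
6 24 source 0.9438
7 28 load 0.9663
8 32 source 0.9759
9 36 load 0.9855
10 40 source 0.9897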